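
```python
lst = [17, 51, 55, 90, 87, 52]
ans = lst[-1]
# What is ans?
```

lst has length 6. Negative index -1 maps to positive index 6 + (-1) = 5. lst[5] = 52.

52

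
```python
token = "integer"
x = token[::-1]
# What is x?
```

token has length 7. The slice token[::-1] selects indices [6, 5, 4, 3, 2, 1, 0] (6->'r', 5->'e', 4->'g', 3->'e', 2->'t', 1->'n', 0->'i'), giving 'regetni'.

'regetni'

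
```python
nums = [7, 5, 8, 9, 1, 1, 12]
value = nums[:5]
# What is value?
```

nums has length 7. The slice nums[:5] selects indices [0, 1, 2, 3, 4] (0->7, 1->5, 2->8, 3->9, 4->1), giving [7, 5, 8, 9, 1].

[7, 5, 8, 9, 1]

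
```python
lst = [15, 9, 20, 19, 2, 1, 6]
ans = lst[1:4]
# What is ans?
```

lst has length 7. The slice lst[1:4] selects indices [1, 2, 3] (1->9, 2->20, 3->19), giving [9, 20, 19].

[9, 20, 19]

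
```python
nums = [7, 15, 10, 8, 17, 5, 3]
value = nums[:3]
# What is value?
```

nums has length 7. The slice nums[:3] selects indices [0, 1, 2] (0->7, 1->15, 2->10), giving [7, 15, 10].

[7, 15, 10]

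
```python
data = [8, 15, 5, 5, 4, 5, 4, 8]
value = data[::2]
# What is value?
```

data has length 8. The slice data[::2] selects indices [0, 2, 4, 6] (0->8, 2->5, 4->4, 6->4), giving [8, 5, 4, 4].

[8, 5, 4, 4]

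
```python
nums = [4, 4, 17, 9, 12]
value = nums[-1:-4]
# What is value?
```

nums has length 5. The slice nums[-1:-4] resolves to an empty index range, so the result is [].

[]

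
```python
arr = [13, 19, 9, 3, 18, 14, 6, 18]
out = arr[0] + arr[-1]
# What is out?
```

arr has length 8. arr[0] = 13.
arr has length 8. Negative index -1 maps to positive index 8 + (-1) = 7. arr[7] = 18.
Sum: 13 + 18 = 31.

31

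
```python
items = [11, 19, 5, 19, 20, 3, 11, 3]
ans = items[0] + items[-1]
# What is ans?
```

items has length 8. items[0] = 11.
items has length 8. Negative index -1 maps to positive index 8 + (-1) = 7. items[7] = 3.
Sum: 11 + 3 = 14.

14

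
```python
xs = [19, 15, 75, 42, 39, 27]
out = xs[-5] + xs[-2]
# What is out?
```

xs has length 6. Negative index -5 maps to positive index 6 + (-5) = 1. xs[1] = 15.
xs has length 6. Negative index -2 maps to positive index 6 + (-2) = 4. xs[4] = 39.
Sum: 15 + 39 = 54.

54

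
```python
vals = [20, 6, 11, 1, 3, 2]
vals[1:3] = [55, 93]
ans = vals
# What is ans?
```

vals starts as [20, 6, 11, 1, 3, 2] (length 6). The slice vals[1:3] covers indices [1, 2] with values [6, 11]. Replacing that slice with [55, 93] (same length) produces [20, 55, 93, 1, 3, 2].

[20, 55, 93, 1, 3, 2]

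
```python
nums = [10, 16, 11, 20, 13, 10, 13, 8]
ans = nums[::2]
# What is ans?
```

nums has length 8. The slice nums[::2] selects indices [0, 2, 4, 6] (0->10, 2->11, 4->13, 6->13), giving [10, 11, 13, 13].

[10, 11, 13, 13]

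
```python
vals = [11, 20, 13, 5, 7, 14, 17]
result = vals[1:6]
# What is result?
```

vals has length 7. The slice vals[1:6] selects indices [1, 2, 3, 4, 5] (1->20, 2->13, 3->5, 4->7, 5->14), giving [20, 13, 5, 7, 14].

[20, 13, 5, 7, 14]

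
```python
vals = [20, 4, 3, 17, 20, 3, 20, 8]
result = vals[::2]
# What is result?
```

vals has length 8. The slice vals[::2] selects indices [0, 2, 4, 6] (0->20, 2->3, 4->20, 6->20), giving [20, 3, 20, 20].

[20, 3, 20, 20]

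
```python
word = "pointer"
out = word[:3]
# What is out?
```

word has length 7. The slice word[:3] selects indices [0, 1, 2] (0->'p', 1->'o', 2->'i'), giving 'poi'.

'poi'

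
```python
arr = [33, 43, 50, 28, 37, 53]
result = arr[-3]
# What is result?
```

arr has length 6. Negative index -3 maps to positive index 6 + (-3) = 3. arr[3] = 28.

28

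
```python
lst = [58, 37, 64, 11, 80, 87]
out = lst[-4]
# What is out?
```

lst has length 6. Negative index -4 maps to positive index 6 + (-4) = 2. lst[2] = 64.

64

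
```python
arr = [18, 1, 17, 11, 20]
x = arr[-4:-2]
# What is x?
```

arr has length 5. The slice arr[-4:-2] selects indices [1, 2] (1->1, 2->17), giving [1, 17].

[1, 17]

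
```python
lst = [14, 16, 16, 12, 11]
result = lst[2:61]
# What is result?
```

lst has length 5. The slice lst[2:61] selects indices [2, 3, 4] (2->16, 3->12, 4->11), giving [16, 12, 11].

[16, 12, 11]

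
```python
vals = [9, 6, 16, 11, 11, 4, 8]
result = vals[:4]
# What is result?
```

vals has length 7. The slice vals[:4] selects indices [0, 1, 2, 3] (0->9, 1->6, 2->16, 3->11), giving [9, 6, 16, 11].

[9, 6, 16, 11]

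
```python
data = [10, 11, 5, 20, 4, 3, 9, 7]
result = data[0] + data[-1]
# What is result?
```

data has length 8. data[0] = 10.
data has length 8. Negative index -1 maps to positive index 8 + (-1) = 7. data[7] = 7.
Sum: 10 + 7 = 17.

17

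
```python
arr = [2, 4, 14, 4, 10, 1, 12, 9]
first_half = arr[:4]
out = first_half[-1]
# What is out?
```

arr has length 8. The slice arr[:4] selects indices [0, 1, 2, 3] (0->2, 1->4, 2->14, 3->4), giving [2, 4, 14, 4]. So first_half = [2, 4, 14, 4]. Then first_half[-1] = 4.

4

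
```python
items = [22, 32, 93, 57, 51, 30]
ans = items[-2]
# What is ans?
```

items has length 6. Negative index -2 maps to positive index 6 + (-2) = 4. items[4] = 51.

51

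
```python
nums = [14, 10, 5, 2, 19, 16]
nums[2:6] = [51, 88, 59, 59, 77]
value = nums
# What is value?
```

nums starts as [14, 10, 5, 2, 19, 16] (length 6). The slice nums[2:6] covers indices [2, 3, 4, 5] with values [5, 2, 19, 16]. Replacing that slice with [51, 88, 59, 59, 77] (different length) produces [14, 10, 51, 88, 59, 59, 77].

[14, 10, 51, 88, 59, 59, 77]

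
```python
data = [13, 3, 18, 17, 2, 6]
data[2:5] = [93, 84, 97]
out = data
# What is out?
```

data starts as [13, 3, 18, 17, 2, 6] (length 6). The slice data[2:5] covers indices [2, 3, 4] with values [18, 17, 2]. Replacing that slice with [93, 84, 97] (same length) produces [13, 3, 93, 84, 97, 6].

[13, 3, 93, 84, 97, 6]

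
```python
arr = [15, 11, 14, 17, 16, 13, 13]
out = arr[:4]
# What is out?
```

arr has length 7. The slice arr[:4] selects indices [0, 1, 2, 3] (0->15, 1->11, 2->14, 3->17), giving [15, 11, 14, 17].

[15, 11, 14, 17]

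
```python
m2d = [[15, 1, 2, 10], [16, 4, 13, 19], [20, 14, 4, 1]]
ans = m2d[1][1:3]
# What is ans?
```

m2d[1] = [16, 4, 13, 19]. m2d[1] has length 4. The slice m2d[1][1:3] selects indices [1, 2] (1->4, 2->13), giving [4, 13].

[4, 13]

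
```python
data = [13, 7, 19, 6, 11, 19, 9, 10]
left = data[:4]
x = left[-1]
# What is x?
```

data has length 8. The slice data[:4] selects indices [0, 1, 2, 3] (0->13, 1->7, 2->19, 3->6), giving [13, 7, 19, 6]. So left = [13, 7, 19, 6]. Then left[-1] = 6.

6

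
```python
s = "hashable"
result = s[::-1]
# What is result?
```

s has length 8. The slice s[::-1] selects indices [7, 6, 5, 4, 3, 2, 1, 0] (7->'e', 6->'l', 5->'b', 4->'a', 3->'h', 2->'s', 1->'a', 0->'h'), giving 'elbahsah'.

'elbahsah'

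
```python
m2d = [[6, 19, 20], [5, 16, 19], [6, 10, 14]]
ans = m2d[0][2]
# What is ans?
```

m2d[0] = [6, 19, 20]. Taking column 2 of that row yields 20.

20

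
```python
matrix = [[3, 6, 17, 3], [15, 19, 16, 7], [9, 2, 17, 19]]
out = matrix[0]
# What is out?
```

matrix has 3 rows. Row 0 is [3, 6, 17, 3].

[3, 6, 17, 3]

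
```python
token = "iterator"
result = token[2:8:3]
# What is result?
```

token has length 8. The slice token[2:8:3] selects indices [2, 5] (2->'e', 5->'t'), giving 'et'.

'et'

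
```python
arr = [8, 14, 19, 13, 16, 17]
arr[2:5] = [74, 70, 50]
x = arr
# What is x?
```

arr starts as [8, 14, 19, 13, 16, 17] (length 6). The slice arr[2:5] covers indices [2, 3, 4] with values [19, 13, 16]. Replacing that slice with [74, 70, 50] (same length) produces [8, 14, 74, 70, 50, 17].

[8, 14, 74, 70, 50, 17]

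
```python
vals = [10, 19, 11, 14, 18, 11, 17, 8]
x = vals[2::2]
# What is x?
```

vals has length 8. The slice vals[2::2] selects indices [2, 4, 6] (2->11, 4->18, 6->17), giving [11, 18, 17].

[11, 18, 17]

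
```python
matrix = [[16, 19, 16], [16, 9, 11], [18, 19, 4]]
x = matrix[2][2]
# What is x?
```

matrix[2] = [18, 19, 4]. Taking column 2 of that row yields 4.

4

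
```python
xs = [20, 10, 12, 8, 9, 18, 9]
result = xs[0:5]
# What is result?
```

xs has length 7. The slice xs[0:5] selects indices [0, 1, 2, 3, 4] (0->20, 1->10, 2->12, 3->8, 4->9), giving [20, 10, 12, 8, 9].

[20, 10, 12, 8, 9]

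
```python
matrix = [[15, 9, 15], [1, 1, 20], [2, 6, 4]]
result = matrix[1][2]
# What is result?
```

matrix[1] = [1, 1, 20]. Taking column 2 of that row yields 20.

20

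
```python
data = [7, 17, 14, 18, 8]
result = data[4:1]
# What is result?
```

data has length 5. The slice data[4:1] resolves to an empty index range, so the result is [].

[]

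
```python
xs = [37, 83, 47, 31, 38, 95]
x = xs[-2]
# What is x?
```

xs has length 6. Negative index -2 maps to positive index 6 + (-2) = 4. xs[4] = 38.

38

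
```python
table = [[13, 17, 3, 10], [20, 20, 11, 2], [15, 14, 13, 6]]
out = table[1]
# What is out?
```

table has 3 rows. Row 1 is [20, 20, 11, 2].

[20, 20, 11, 2]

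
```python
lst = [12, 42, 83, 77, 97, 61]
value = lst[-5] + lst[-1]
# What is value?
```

lst has length 6. Negative index -5 maps to positive index 6 + (-5) = 1. lst[1] = 42.
lst has length 6. Negative index -1 maps to positive index 6 + (-1) = 5. lst[5] = 61.
Sum: 42 + 61 = 103.

103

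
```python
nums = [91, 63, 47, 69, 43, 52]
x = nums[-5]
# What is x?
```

nums has length 6. Negative index -5 maps to positive index 6 + (-5) = 1. nums[1] = 63.

63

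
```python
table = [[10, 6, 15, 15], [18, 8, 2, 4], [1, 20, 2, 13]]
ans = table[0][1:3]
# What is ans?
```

table[0] = [10, 6, 15, 15]. table[0] has length 4. The slice table[0][1:3] selects indices [1, 2] (1->6, 2->15), giving [6, 15].

[6, 15]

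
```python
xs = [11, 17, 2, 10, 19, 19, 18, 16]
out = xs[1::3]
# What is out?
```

xs has length 8. The slice xs[1::3] selects indices [1, 4, 7] (1->17, 4->19, 7->16), giving [17, 19, 16].

[17, 19, 16]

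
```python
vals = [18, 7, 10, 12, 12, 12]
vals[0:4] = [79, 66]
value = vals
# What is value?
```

vals starts as [18, 7, 10, 12, 12, 12] (length 6). The slice vals[0:4] covers indices [0, 1, 2, 3] with values [18, 7, 10, 12]. Replacing that slice with [79, 66] (different length) produces [79, 66, 12, 12].

[79, 66, 12, 12]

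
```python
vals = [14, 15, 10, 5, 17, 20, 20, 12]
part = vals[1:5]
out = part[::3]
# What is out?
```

vals has length 8. The slice vals[1:5] selects indices [1, 2, 3, 4] (1->15, 2->10, 3->5, 4->17), giving [15, 10, 5, 17]. So part = [15, 10, 5, 17]. part has length 4. The slice part[::3] selects indices [0, 3] (0->15, 3->17), giving [15, 17].

[15, 17]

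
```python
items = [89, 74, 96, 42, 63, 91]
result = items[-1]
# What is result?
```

items has length 6. Negative index -1 maps to positive index 6 + (-1) = 5. items[5] = 91.

91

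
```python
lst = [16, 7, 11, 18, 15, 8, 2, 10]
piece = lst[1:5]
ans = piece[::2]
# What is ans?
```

lst has length 8. The slice lst[1:5] selects indices [1, 2, 3, 4] (1->7, 2->11, 3->18, 4->15), giving [7, 11, 18, 15]. So piece = [7, 11, 18, 15]. piece has length 4. The slice piece[::2] selects indices [0, 2] (0->7, 2->18), giving [7, 18].

[7, 18]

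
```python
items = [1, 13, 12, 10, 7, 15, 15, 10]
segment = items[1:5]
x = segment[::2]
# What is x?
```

items has length 8. The slice items[1:5] selects indices [1, 2, 3, 4] (1->13, 2->12, 3->10, 4->7), giving [13, 12, 10, 7]. So segment = [13, 12, 10, 7]. segment has length 4. The slice segment[::2] selects indices [0, 2] (0->13, 2->10), giving [13, 10].

[13, 10]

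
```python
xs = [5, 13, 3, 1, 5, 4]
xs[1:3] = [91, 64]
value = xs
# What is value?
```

xs starts as [5, 13, 3, 1, 5, 4] (length 6). The slice xs[1:3] covers indices [1, 2] with values [13, 3]. Replacing that slice with [91, 64] (same length) produces [5, 91, 64, 1, 5, 4].

[5, 91, 64, 1, 5, 4]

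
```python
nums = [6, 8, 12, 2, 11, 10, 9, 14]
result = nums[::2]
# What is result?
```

nums has length 8. The slice nums[::2] selects indices [0, 2, 4, 6] (0->6, 2->12, 4->11, 6->9), giving [6, 12, 11, 9].

[6, 12, 11, 9]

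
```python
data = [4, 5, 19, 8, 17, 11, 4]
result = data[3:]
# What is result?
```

data has length 7. The slice data[3:] selects indices [3, 4, 5, 6] (3->8, 4->17, 5->11, 6->4), giving [8, 17, 11, 4].

[8, 17, 11, 4]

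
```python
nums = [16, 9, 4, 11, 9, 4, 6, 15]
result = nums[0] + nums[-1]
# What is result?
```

nums has length 8. nums[0] = 16.
nums has length 8. Negative index -1 maps to positive index 8 + (-1) = 7. nums[7] = 15.
Sum: 16 + 15 = 31.

31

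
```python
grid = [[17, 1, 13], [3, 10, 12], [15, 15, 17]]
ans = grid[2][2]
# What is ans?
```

grid[2] = [15, 15, 17]. Taking column 2 of that row yields 17.

17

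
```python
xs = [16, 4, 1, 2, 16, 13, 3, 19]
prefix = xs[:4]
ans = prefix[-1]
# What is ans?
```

xs has length 8. The slice xs[:4] selects indices [0, 1, 2, 3] (0->16, 1->4, 2->1, 3->2), giving [16, 4, 1, 2]. So prefix = [16, 4, 1, 2]. Then prefix[-1] = 2.

2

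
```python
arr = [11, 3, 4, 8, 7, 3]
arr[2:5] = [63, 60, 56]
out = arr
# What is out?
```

arr starts as [11, 3, 4, 8, 7, 3] (length 6). The slice arr[2:5] covers indices [2, 3, 4] with values [4, 8, 7]. Replacing that slice with [63, 60, 56] (same length) produces [11, 3, 63, 60, 56, 3].

[11, 3, 63, 60, 56, 3]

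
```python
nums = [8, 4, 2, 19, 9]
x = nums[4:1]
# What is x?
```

nums has length 5. The slice nums[4:1] resolves to an empty index range, so the result is [].

[]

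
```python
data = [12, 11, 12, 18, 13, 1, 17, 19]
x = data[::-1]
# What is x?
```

data has length 8. The slice data[::-1] selects indices [7, 6, 5, 4, 3, 2, 1, 0] (7->19, 6->17, 5->1, 4->13, 3->18, 2->12, 1->11, 0->12), giving [19, 17, 1, 13, 18, 12, 11, 12].

[19, 17, 1, 13, 18, 12, 11, 12]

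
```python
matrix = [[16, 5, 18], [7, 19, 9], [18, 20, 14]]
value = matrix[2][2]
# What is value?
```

matrix[2] = [18, 20, 14]. Taking column 2 of that row yields 14.

14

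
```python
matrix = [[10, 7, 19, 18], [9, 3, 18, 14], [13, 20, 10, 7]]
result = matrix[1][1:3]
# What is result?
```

matrix[1] = [9, 3, 18, 14]. matrix[1] has length 4. The slice matrix[1][1:3] selects indices [1, 2] (1->3, 2->18), giving [3, 18].

[3, 18]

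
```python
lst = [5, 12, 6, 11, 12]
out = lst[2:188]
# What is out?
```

lst has length 5. The slice lst[2:188] selects indices [2, 3, 4] (2->6, 3->11, 4->12), giving [6, 11, 12].

[6, 11, 12]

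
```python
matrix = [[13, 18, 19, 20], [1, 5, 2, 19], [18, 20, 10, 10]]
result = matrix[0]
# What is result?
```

matrix has 3 rows. Row 0 is [13, 18, 19, 20].

[13, 18, 19, 20]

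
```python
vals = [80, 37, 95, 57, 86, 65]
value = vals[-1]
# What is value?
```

vals has length 6. Negative index -1 maps to positive index 6 + (-1) = 5. vals[5] = 65.

65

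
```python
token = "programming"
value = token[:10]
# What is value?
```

token has length 11. The slice token[:10] selects indices [0, 1, 2, 3, 4, 5, 6, 7, 8, 9] (0->'p', 1->'r', 2->'o', 3->'g', 4->'r', 5->'a', 6->'m', 7->'m', 8->'i', 9->'n'), giving 'programmin'.

'programmin'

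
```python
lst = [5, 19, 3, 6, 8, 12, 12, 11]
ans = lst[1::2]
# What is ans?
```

lst has length 8. The slice lst[1::2] selects indices [1, 3, 5, 7] (1->19, 3->6, 5->12, 7->11), giving [19, 6, 12, 11].

[19, 6, 12, 11]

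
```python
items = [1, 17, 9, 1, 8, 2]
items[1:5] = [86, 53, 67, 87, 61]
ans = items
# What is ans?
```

items starts as [1, 17, 9, 1, 8, 2] (length 6). The slice items[1:5] covers indices [1, 2, 3, 4] with values [17, 9, 1, 8]. Replacing that slice with [86, 53, 67, 87, 61] (different length) produces [1, 86, 53, 67, 87, 61, 2].

[1, 86, 53, 67, 87, 61, 2]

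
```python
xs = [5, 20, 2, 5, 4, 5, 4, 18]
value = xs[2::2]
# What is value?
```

xs has length 8. The slice xs[2::2] selects indices [2, 4, 6] (2->2, 4->4, 6->4), giving [2, 4, 4].

[2, 4, 4]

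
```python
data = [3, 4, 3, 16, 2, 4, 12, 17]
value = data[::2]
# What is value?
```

data has length 8. The slice data[::2] selects indices [0, 2, 4, 6] (0->3, 2->3, 4->2, 6->12), giving [3, 3, 2, 12].

[3, 3, 2, 12]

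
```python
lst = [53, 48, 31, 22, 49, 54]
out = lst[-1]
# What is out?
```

lst has length 6. Negative index -1 maps to positive index 6 + (-1) = 5. lst[5] = 54.

54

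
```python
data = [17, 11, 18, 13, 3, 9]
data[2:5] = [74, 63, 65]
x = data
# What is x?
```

data starts as [17, 11, 18, 13, 3, 9] (length 6). The slice data[2:5] covers indices [2, 3, 4] with values [18, 13, 3]. Replacing that slice with [74, 63, 65] (same length) produces [17, 11, 74, 63, 65, 9].

[17, 11, 74, 63, 65, 9]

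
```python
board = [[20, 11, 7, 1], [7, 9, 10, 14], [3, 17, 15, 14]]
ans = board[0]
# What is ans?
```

board has 3 rows. Row 0 is [20, 11, 7, 1].

[20, 11, 7, 1]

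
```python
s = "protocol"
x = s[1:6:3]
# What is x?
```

s has length 8. The slice s[1:6:3] selects indices [1, 4] (1->'r', 4->'o'), giving 'ro'.

'ro'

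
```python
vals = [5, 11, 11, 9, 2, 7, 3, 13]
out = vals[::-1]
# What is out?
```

vals has length 8. The slice vals[::-1] selects indices [7, 6, 5, 4, 3, 2, 1, 0] (7->13, 6->3, 5->7, 4->2, 3->9, 2->11, 1->11, 0->5), giving [13, 3, 7, 2, 9, 11, 11, 5].

[13, 3, 7, 2, 9, 11, 11, 5]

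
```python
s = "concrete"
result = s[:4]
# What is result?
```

s has length 8. The slice s[:4] selects indices [0, 1, 2, 3] (0->'c', 1->'o', 2->'n', 3->'c'), giving 'conc'.

'conc'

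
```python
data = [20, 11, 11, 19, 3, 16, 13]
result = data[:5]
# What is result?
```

data has length 7. The slice data[:5] selects indices [0, 1, 2, 3, 4] (0->20, 1->11, 2->11, 3->19, 4->3), giving [20, 11, 11, 19, 3].

[20, 11, 11, 19, 3]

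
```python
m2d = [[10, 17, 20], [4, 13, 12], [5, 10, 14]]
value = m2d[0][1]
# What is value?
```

m2d[0] = [10, 17, 20]. Taking column 1 of that row yields 17.

17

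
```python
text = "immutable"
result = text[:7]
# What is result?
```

text has length 9. The slice text[:7] selects indices [0, 1, 2, 3, 4, 5, 6] (0->'i', 1->'m', 2->'m', 3->'u', 4->'t', 5->'a', 6->'b'), giving 'immutab'.

'immutab'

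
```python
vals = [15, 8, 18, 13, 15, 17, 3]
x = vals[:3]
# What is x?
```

vals has length 7. The slice vals[:3] selects indices [0, 1, 2] (0->15, 1->8, 2->18), giving [15, 8, 18].

[15, 8, 18]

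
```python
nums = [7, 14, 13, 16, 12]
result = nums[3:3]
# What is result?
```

nums has length 5. The slice nums[3:3] resolves to an empty index range, so the result is [].

[]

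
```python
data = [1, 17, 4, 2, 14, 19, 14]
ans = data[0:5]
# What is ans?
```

data has length 7. The slice data[0:5] selects indices [0, 1, 2, 3, 4] (0->1, 1->17, 2->4, 3->2, 4->14), giving [1, 17, 4, 2, 14].

[1, 17, 4, 2, 14]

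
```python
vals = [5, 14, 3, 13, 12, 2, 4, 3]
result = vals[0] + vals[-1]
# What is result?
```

vals has length 8. vals[0] = 5.
vals has length 8. Negative index -1 maps to positive index 8 + (-1) = 7. vals[7] = 3.
Sum: 5 + 3 = 8.

8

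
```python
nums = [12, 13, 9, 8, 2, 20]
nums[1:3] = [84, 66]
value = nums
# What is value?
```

nums starts as [12, 13, 9, 8, 2, 20] (length 6). The slice nums[1:3] covers indices [1, 2] with values [13, 9]. Replacing that slice with [84, 66] (same length) produces [12, 84, 66, 8, 2, 20].

[12, 84, 66, 8, 2, 20]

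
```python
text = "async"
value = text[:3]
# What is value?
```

text has length 5. The slice text[:3] selects indices [0, 1, 2] (0->'a', 1->'s', 2->'y'), giving 'asy'.

'asy'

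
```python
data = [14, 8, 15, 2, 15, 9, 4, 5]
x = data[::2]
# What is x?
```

data has length 8. The slice data[::2] selects indices [0, 2, 4, 6] (0->14, 2->15, 4->15, 6->4), giving [14, 15, 15, 4].

[14, 15, 15, 4]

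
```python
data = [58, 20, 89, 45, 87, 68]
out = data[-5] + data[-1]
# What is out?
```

data has length 6. Negative index -5 maps to positive index 6 + (-5) = 1. data[1] = 20.
data has length 6. Negative index -1 maps to positive index 6 + (-1) = 5. data[5] = 68.
Sum: 20 + 68 = 88.

88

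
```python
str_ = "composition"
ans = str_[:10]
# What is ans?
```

str_ has length 11. The slice str_[:10] selects indices [0, 1, 2, 3, 4, 5, 6, 7, 8, 9] (0->'c', 1->'o', 2->'m', 3->'p', 4->'o', 5->'s', 6->'i', 7->'t', 8->'i', 9->'o'), giving 'compositio'.

'compositio'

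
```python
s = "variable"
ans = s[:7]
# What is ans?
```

s has length 8. The slice s[:7] selects indices [0, 1, 2, 3, 4, 5, 6] (0->'v', 1->'a', 2->'r', 3->'i', 4->'a', 5->'b', 6->'l'), giving 'variabl'.

'variabl'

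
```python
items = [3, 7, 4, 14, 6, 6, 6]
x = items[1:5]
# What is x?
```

items has length 7. The slice items[1:5] selects indices [1, 2, 3, 4] (1->7, 2->4, 3->14, 4->6), giving [7, 4, 14, 6].

[7, 4, 14, 6]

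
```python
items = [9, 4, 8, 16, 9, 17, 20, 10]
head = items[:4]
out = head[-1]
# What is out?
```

items has length 8. The slice items[:4] selects indices [0, 1, 2, 3] (0->9, 1->4, 2->8, 3->16), giving [9, 4, 8, 16]. So head = [9, 4, 8, 16]. Then head[-1] = 16.

16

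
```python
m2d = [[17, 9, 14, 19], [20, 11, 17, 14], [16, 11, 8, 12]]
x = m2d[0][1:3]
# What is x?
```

m2d[0] = [17, 9, 14, 19]. m2d[0] has length 4. The slice m2d[0][1:3] selects indices [1, 2] (1->9, 2->14), giving [9, 14].

[9, 14]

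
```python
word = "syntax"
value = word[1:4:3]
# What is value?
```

word has length 6. The slice word[1:4:3] selects indices [1] (1->'y'), giving 'y'.

'y'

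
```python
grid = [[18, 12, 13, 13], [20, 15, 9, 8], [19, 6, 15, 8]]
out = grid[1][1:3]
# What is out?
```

grid[1] = [20, 15, 9, 8]. grid[1] has length 4. The slice grid[1][1:3] selects indices [1, 2] (1->15, 2->9), giving [15, 9].

[15, 9]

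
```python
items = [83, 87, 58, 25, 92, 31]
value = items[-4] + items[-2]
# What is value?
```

items has length 6. Negative index -4 maps to positive index 6 + (-4) = 2. items[2] = 58.
items has length 6. Negative index -2 maps to positive index 6 + (-2) = 4. items[4] = 92.
Sum: 58 + 92 = 150.

150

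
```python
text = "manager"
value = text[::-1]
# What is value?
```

text has length 7. The slice text[::-1] selects indices [6, 5, 4, 3, 2, 1, 0] (6->'r', 5->'e', 4->'g', 3->'a', 2->'n', 1->'a', 0->'m'), giving 'reganam'.

'reganam'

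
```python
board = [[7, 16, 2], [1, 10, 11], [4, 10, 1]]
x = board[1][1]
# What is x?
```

board[1] = [1, 10, 11]. Taking column 1 of that row yields 10.

10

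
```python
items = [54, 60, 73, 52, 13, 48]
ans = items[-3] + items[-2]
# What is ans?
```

items has length 6. Negative index -3 maps to positive index 6 + (-3) = 3. items[3] = 52.
items has length 6. Negative index -2 maps to positive index 6 + (-2) = 4. items[4] = 13.
Sum: 52 + 13 = 65.

65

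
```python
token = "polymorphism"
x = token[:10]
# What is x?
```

token has length 12. The slice token[:10] selects indices [0, 1, 2, 3, 4, 5, 6, 7, 8, 9] (0->'p', 1->'o', 2->'l', 3->'y', 4->'m', 5->'o', 6->'r', 7->'p', 8->'h', 9->'i'), giving 'polymorphi'.

'polymorphi'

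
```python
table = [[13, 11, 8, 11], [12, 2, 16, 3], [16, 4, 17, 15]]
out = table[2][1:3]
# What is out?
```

table[2] = [16, 4, 17, 15]. table[2] has length 4. The slice table[2][1:3] selects indices [1, 2] (1->4, 2->17), giving [4, 17].

[4, 17]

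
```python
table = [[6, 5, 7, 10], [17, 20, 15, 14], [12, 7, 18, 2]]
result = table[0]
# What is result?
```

table has 3 rows. Row 0 is [6, 5, 7, 10].

[6, 5, 7, 10]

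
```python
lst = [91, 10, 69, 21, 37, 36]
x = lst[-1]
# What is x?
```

lst has length 6. Negative index -1 maps to positive index 6 + (-1) = 5. lst[5] = 36.

36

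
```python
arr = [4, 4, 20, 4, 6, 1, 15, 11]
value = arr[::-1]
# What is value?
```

arr has length 8. The slice arr[::-1] selects indices [7, 6, 5, 4, 3, 2, 1, 0] (7->11, 6->15, 5->1, 4->6, 3->4, 2->20, 1->4, 0->4), giving [11, 15, 1, 6, 4, 20, 4, 4].

[11, 15, 1, 6, 4, 20, 4, 4]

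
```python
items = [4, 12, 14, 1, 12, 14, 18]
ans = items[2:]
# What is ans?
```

items has length 7. The slice items[2:] selects indices [2, 3, 4, 5, 6] (2->14, 3->1, 4->12, 5->14, 6->18), giving [14, 1, 12, 14, 18].

[14, 1, 12, 14, 18]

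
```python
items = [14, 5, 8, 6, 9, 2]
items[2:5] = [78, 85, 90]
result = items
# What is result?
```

items starts as [14, 5, 8, 6, 9, 2] (length 6). The slice items[2:5] covers indices [2, 3, 4] with values [8, 6, 9]. Replacing that slice with [78, 85, 90] (same length) produces [14, 5, 78, 85, 90, 2].

[14, 5, 78, 85, 90, 2]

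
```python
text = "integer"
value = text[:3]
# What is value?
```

text has length 7. The slice text[:3] selects indices [0, 1, 2] (0->'i', 1->'n', 2->'t'), giving 'int'.

'int'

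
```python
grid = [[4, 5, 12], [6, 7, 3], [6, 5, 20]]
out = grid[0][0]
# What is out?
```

grid[0] = [4, 5, 12]. Taking column 0 of that row yields 4.

4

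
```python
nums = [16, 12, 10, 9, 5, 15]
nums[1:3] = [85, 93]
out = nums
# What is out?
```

nums starts as [16, 12, 10, 9, 5, 15] (length 6). The slice nums[1:3] covers indices [1, 2] with values [12, 10]. Replacing that slice with [85, 93] (same length) produces [16, 85, 93, 9, 5, 15].

[16, 85, 93, 9, 5, 15]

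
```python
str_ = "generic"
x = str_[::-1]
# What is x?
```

str_ has length 7. The slice str_[::-1] selects indices [6, 5, 4, 3, 2, 1, 0] (6->'c', 5->'i', 4->'r', 3->'e', 2->'n', 1->'e', 0->'g'), giving 'cireneg'.

'cireneg'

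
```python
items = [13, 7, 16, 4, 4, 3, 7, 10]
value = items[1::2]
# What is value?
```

items has length 8. The slice items[1::2] selects indices [1, 3, 5, 7] (1->7, 3->4, 5->3, 7->10), giving [7, 4, 3, 10].

[7, 4, 3, 10]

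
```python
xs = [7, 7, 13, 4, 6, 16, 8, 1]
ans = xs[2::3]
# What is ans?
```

xs has length 8. The slice xs[2::3] selects indices [2, 5] (2->13, 5->16), giving [13, 16].

[13, 16]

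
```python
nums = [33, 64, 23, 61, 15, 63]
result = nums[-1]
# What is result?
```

nums has length 6. Negative index -1 maps to positive index 6 + (-1) = 5. nums[5] = 63.

63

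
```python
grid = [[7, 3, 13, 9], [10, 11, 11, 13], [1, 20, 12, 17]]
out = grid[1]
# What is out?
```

grid has 3 rows. Row 1 is [10, 11, 11, 13].

[10, 11, 11, 13]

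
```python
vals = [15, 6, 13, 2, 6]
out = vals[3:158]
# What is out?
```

vals has length 5. The slice vals[3:158] selects indices [3, 4] (3->2, 4->6), giving [2, 6].

[2, 6]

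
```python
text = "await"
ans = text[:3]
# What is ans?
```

text has length 5. The slice text[:3] selects indices [0, 1, 2] (0->'a', 1->'w', 2->'a'), giving 'awa'.

'awa'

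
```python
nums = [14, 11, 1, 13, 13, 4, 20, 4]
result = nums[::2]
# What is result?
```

nums has length 8. The slice nums[::2] selects indices [0, 2, 4, 6] (0->14, 2->1, 4->13, 6->20), giving [14, 1, 13, 20].

[14, 1, 13, 20]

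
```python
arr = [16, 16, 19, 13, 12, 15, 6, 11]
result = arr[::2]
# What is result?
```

arr has length 8. The slice arr[::2] selects indices [0, 2, 4, 6] (0->16, 2->19, 4->12, 6->6), giving [16, 19, 12, 6].

[16, 19, 12, 6]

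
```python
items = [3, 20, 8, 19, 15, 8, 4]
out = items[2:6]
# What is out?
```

items has length 7. The slice items[2:6] selects indices [2, 3, 4, 5] (2->8, 3->19, 4->15, 5->8), giving [8, 19, 15, 8].

[8, 19, 15, 8]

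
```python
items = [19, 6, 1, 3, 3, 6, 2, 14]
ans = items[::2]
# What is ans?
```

items has length 8. The slice items[::2] selects indices [0, 2, 4, 6] (0->19, 2->1, 4->3, 6->2), giving [19, 1, 3, 2].

[19, 1, 3, 2]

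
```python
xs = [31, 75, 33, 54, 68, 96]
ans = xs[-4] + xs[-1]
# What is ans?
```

xs has length 6. Negative index -4 maps to positive index 6 + (-4) = 2. xs[2] = 33.
xs has length 6. Negative index -1 maps to positive index 6 + (-1) = 5. xs[5] = 96.
Sum: 33 + 96 = 129.

129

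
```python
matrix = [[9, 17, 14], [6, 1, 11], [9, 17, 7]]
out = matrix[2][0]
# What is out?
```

matrix[2] = [9, 17, 7]. Taking column 0 of that row yields 9.

9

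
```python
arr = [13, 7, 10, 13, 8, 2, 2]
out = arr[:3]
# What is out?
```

arr has length 7. The slice arr[:3] selects indices [0, 1, 2] (0->13, 1->7, 2->10), giving [13, 7, 10].

[13, 7, 10]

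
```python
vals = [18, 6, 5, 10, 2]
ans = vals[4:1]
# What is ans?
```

vals has length 5. The slice vals[4:1] resolves to an empty index range, so the result is [].

[]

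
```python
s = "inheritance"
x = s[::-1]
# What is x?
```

s has length 11. The slice s[::-1] selects indices [10, 9, 8, 7, 6, 5, 4, 3, 2, 1, 0] (10->'e', 9->'c', 8->'n', 7->'a', 6->'t', 5->'i', 4->'r', 3->'e', 2->'h', 1->'n', 0->'i'), giving 'ecnatirehni'.

'ecnatirehni'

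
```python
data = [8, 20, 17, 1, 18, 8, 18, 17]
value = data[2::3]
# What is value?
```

data has length 8. The slice data[2::3] selects indices [2, 5] (2->17, 5->8), giving [17, 8].

[17, 8]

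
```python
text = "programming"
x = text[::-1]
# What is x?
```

text has length 11. The slice text[::-1] selects indices [10, 9, 8, 7, 6, 5, 4, 3, 2, 1, 0] (10->'g', 9->'n', 8->'i', 7->'m', 6->'m', 5->'a', 4->'r', 3->'g', 2->'o', 1->'r', 0->'p'), giving 'gnimmargorp'.

'gnimmargorp'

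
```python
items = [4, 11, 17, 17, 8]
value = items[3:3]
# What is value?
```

items has length 5. The slice items[3:3] resolves to an empty index range, so the result is [].

[]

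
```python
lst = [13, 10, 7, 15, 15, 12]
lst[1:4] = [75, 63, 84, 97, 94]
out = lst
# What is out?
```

lst starts as [13, 10, 7, 15, 15, 12] (length 6). The slice lst[1:4] covers indices [1, 2, 3] with values [10, 7, 15]. Replacing that slice with [75, 63, 84, 97, 94] (different length) produces [13, 75, 63, 84, 97, 94, 15, 12].

[13, 75, 63, 84, 97, 94, 15, 12]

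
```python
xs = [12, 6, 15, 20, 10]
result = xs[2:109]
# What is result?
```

xs has length 5. The slice xs[2:109] selects indices [2, 3, 4] (2->15, 3->20, 4->10), giving [15, 20, 10].

[15, 20, 10]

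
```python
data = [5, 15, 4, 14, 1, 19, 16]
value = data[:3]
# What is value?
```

data has length 7. The slice data[:3] selects indices [0, 1, 2] (0->5, 1->15, 2->4), giving [5, 15, 4].

[5, 15, 4]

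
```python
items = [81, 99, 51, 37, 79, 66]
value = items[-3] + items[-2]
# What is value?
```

items has length 6. Negative index -3 maps to positive index 6 + (-3) = 3. items[3] = 37.
items has length 6. Negative index -2 maps to positive index 6 + (-2) = 4. items[4] = 79.
Sum: 37 + 79 = 116.

116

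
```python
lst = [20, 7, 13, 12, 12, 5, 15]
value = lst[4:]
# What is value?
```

lst has length 7. The slice lst[4:] selects indices [4, 5, 6] (4->12, 5->5, 6->15), giving [12, 5, 15].

[12, 5, 15]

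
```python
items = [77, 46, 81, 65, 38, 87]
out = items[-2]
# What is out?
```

items has length 6. Negative index -2 maps to positive index 6 + (-2) = 4. items[4] = 38.

38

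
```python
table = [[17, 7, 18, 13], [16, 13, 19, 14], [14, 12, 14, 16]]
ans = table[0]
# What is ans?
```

table has 3 rows. Row 0 is [17, 7, 18, 13].

[17, 7, 18, 13]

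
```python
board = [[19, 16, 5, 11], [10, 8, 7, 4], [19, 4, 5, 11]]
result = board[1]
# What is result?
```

board has 3 rows. Row 1 is [10, 8, 7, 4].

[10, 8, 7, 4]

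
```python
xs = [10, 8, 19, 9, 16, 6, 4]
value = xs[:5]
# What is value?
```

xs has length 7. The slice xs[:5] selects indices [0, 1, 2, 3, 4] (0->10, 1->8, 2->19, 3->9, 4->16), giving [10, 8, 19, 9, 16].

[10, 8, 19, 9, 16]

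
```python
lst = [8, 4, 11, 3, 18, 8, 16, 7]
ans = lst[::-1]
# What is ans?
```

lst has length 8. The slice lst[::-1] selects indices [7, 6, 5, 4, 3, 2, 1, 0] (7->7, 6->16, 5->8, 4->18, 3->3, 2->11, 1->4, 0->8), giving [7, 16, 8, 18, 3, 11, 4, 8].

[7, 16, 8, 18, 3, 11, 4, 8]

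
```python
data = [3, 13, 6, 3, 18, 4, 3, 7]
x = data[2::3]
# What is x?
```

data has length 8. The slice data[2::3] selects indices [2, 5] (2->6, 5->4), giving [6, 4].

[6, 4]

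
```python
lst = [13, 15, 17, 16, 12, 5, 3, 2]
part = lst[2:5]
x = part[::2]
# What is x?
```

lst has length 8. The slice lst[2:5] selects indices [2, 3, 4] (2->17, 3->16, 4->12), giving [17, 16, 12]. So part = [17, 16, 12]. part has length 3. The slice part[::2] selects indices [0, 2] (0->17, 2->12), giving [17, 12].

[17, 12]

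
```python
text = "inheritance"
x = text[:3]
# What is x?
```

text has length 11. The slice text[:3] selects indices [0, 1, 2] (0->'i', 1->'n', 2->'h'), giving 'inh'.

'inh'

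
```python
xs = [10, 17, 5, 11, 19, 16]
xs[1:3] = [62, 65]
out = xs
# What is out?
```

xs starts as [10, 17, 5, 11, 19, 16] (length 6). The slice xs[1:3] covers indices [1, 2] with values [17, 5]. Replacing that slice with [62, 65] (same length) produces [10, 62, 65, 11, 19, 16].

[10, 62, 65, 11, 19, 16]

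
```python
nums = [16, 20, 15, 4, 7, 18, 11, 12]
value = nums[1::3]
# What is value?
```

nums has length 8. The slice nums[1::3] selects indices [1, 4, 7] (1->20, 4->7, 7->12), giving [20, 7, 12].

[20, 7, 12]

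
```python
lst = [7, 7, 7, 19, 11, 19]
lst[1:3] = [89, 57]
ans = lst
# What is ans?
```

lst starts as [7, 7, 7, 19, 11, 19] (length 6). The slice lst[1:3] covers indices [1, 2] with values [7, 7]. Replacing that slice with [89, 57] (same length) produces [7, 89, 57, 19, 11, 19].

[7, 89, 57, 19, 11, 19]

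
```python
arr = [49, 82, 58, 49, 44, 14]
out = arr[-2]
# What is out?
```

arr has length 6. Negative index -2 maps to positive index 6 + (-2) = 4. arr[4] = 44.

44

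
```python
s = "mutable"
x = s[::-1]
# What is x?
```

s has length 7. The slice s[::-1] selects indices [6, 5, 4, 3, 2, 1, 0] (6->'e', 5->'l', 4->'b', 3->'a', 2->'t', 1->'u', 0->'m'), giving 'elbatum'.

'elbatum'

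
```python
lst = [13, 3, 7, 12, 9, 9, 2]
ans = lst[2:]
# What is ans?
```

lst has length 7. The slice lst[2:] selects indices [2, 3, 4, 5, 6] (2->7, 3->12, 4->9, 5->9, 6->2), giving [7, 12, 9, 9, 2].

[7, 12, 9, 9, 2]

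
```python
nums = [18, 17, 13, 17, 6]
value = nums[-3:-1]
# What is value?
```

nums has length 5. The slice nums[-3:-1] selects indices [2, 3] (2->13, 3->17), giving [13, 17].

[13, 17]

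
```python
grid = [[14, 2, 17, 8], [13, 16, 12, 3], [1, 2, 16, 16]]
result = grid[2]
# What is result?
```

grid has 3 rows. Row 2 is [1, 2, 16, 16].

[1, 2, 16, 16]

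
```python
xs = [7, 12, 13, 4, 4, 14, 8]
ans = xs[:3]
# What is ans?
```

xs has length 7. The slice xs[:3] selects indices [0, 1, 2] (0->7, 1->12, 2->13), giving [7, 12, 13].

[7, 12, 13]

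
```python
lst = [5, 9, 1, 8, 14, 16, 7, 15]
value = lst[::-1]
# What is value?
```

lst has length 8. The slice lst[::-1] selects indices [7, 6, 5, 4, 3, 2, 1, 0] (7->15, 6->7, 5->16, 4->14, 3->8, 2->1, 1->9, 0->5), giving [15, 7, 16, 14, 8, 1, 9, 5].

[15, 7, 16, 14, 8, 1, 9, 5]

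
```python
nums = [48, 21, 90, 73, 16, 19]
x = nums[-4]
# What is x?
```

nums has length 6. Negative index -4 maps to positive index 6 + (-4) = 2. nums[2] = 90.

90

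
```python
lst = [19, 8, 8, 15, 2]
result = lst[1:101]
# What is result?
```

lst has length 5. The slice lst[1:101] selects indices [1, 2, 3, 4] (1->8, 2->8, 3->15, 4->2), giving [8, 8, 15, 2].

[8, 8, 15, 2]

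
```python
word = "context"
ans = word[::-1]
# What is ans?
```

word has length 7. The slice word[::-1] selects indices [6, 5, 4, 3, 2, 1, 0] (6->'t', 5->'x', 4->'e', 3->'t', 2->'n', 1->'o', 0->'c'), giving 'txetnoc'.

'txetnoc'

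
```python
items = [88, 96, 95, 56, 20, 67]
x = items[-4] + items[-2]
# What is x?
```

items has length 6. Negative index -4 maps to positive index 6 + (-4) = 2. items[2] = 95.
items has length 6. Negative index -2 maps to positive index 6 + (-2) = 4. items[4] = 20.
Sum: 95 + 20 = 115.

115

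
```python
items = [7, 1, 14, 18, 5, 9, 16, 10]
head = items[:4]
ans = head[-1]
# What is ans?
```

items has length 8. The slice items[:4] selects indices [0, 1, 2, 3] (0->7, 1->1, 2->14, 3->18), giving [7, 1, 14, 18]. So head = [7, 1, 14, 18]. Then head[-1] = 18.

18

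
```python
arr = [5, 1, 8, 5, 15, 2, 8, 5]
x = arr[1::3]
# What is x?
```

arr has length 8. The slice arr[1::3] selects indices [1, 4, 7] (1->1, 4->15, 7->5), giving [1, 15, 5].

[1, 15, 5]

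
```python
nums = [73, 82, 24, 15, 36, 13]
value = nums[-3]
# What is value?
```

nums has length 6. Negative index -3 maps to positive index 6 + (-3) = 3. nums[3] = 15.

15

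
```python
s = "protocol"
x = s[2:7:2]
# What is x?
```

s has length 8. The slice s[2:7:2] selects indices [2, 4, 6] (2->'o', 4->'o', 6->'o'), giving 'ooo'.

'ooo'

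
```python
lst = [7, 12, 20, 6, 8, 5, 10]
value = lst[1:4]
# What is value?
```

lst has length 7. The slice lst[1:4] selects indices [1, 2, 3] (1->12, 2->20, 3->6), giving [12, 20, 6].

[12, 20, 6]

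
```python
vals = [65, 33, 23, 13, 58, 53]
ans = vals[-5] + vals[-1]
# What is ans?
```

vals has length 6. Negative index -5 maps to positive index 6 + (-5) = 1. vals[1] = 33.
vals has length 6. Negative index -1 maps to positive index 6 + (-1) = 5. vals[5] = 53.
Sum: 33 + 53 = 86.

86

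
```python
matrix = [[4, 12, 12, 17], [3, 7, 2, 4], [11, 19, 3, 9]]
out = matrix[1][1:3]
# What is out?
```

matrix[1] = [3, 7, 2, 4]. matrix[1] has length 4. The slice matrix[1][1:3] selects indices [1, 2] (1->7, 2->2), giving [7, 2].

[7, 2]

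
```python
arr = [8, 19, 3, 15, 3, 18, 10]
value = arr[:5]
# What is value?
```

arr has length 7. The slice arr[:5] selects indices [0, 1, 2, 3, 4] (0->8, 1->19, 2->3, 3->15, 4->3), giving [8, 19, 3, 15, 3].

[8, 19, 3, 15, 3]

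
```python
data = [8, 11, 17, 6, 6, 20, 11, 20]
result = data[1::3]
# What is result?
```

data has length 8. The slice data[1::3] selects indices [1, 4, 7] (1->11, 4->6, 7->20), giving [11, 6, 20].

[11, 6, 20]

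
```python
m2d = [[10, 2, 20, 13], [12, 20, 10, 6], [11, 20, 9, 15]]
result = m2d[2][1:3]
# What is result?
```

m2d[2] = [11, 20, 9, 15]. m2d[2] has length 4. The slice m2d[2][1:3] selects indices [1, 2] (1->20, 2->9), giving [20, 9].

[20, 9]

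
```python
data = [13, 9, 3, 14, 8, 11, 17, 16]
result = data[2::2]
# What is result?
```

data has length 8. The slice data[2::2] selects indices [2, 4, 6] (2->3, 4->8, 6->17), giving [3, 8, 17].

[3, 8, 17]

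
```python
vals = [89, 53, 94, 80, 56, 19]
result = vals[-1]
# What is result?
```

vals has length 6. Negative index -1 maps to positive index 6 + (-1) = 5. vals[5] = 19.

19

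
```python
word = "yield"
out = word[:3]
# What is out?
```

word has length 5. The slice word[:3] selects indices [0, 1, 2] (0->'y', 1->'i', 2->'e'), giving 'yie'.

'yie'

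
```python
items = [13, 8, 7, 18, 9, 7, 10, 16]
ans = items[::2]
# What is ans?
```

items has length 8. The slice items[::2] selects indices [0, 2, 4, 6] (0->13, 2->7, 4->9, 6->10), giving [13, 7, 9, 10].

[13, 7, 9, 10]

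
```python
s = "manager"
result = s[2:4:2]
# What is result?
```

s has length 7. The slice s[2:4:2] selects indices [2] (2->'n'), giving 'n'.

'n'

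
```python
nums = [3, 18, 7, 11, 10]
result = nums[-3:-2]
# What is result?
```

nums has length 5. The slice nums[-3:-2] selects indices [2] (2->7), giving [7].

[7]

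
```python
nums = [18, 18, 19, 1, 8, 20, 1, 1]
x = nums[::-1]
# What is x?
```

nums has length 8. The slice nums[::-1] selects indices [7, 6, 5, 4, 3, 2, 1, 0] (7->1, 6->1, 5->20, 4->8, 3->1, 2->19, 1->18, 0->18), giving [1, 1, 20, 8, 1, 19, 18, 18].

[1, 1, 20, 8, 1, 19, 18, 18]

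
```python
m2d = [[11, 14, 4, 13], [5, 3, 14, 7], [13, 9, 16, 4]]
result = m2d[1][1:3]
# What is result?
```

m2d[1] = [5, 3, 14, 7]. m2d[1] has length 4. The slice m2d[1][1:3] selects indices [1, 2] (1->3, 2->14), giving [3, 14].

[3, 14]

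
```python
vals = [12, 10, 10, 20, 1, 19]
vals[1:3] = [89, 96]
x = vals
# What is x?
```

vals starts as [12, 10, 10, 20, 1, 19] (length 6). The slice vals[1:3] covers indices [1, 2] with values [10, 10]. Replacing that slice with [89, 96] (same length) produces [12, 89, 96, 20, 1, 19].

[12, 89, 96, 20, 1, 19]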